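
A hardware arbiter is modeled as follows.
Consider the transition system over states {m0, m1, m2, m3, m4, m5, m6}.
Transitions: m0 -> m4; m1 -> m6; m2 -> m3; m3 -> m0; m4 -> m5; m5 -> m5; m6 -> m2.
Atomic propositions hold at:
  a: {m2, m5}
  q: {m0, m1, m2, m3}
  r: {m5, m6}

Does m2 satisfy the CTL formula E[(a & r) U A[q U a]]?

Sat(a & r) = {m5}
A[q U a]: least fixpoint, start Z0 = Sat(a) = {m2, m5}, add states in Sat(q) with every successor in Z. Already a fixed point.
Sat(A[q U a]) = {m2, m5}
E[(a & r) U A[q U a]]: least fixpoint, start Z0 = Sat(A[q U a]) = {m2, m5}, add states in Sat(a & r) with some successor in Z. Already a fixed point.
Sat(E[(a & r) U A[q U a]]) = {m2, m5}
m2 ∈ Sat(E[(a & r) U A[q U a]]) = {m2, m5}, so the formula holds at m2.

Yes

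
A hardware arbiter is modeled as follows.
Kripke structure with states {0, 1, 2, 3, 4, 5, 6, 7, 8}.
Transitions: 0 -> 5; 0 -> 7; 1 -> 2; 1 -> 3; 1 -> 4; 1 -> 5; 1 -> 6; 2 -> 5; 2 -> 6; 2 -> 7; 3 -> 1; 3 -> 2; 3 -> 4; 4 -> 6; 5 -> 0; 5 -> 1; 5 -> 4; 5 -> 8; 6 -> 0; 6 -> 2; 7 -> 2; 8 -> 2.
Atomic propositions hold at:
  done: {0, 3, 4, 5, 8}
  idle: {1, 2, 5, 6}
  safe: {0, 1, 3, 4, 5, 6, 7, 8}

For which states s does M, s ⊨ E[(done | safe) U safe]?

Sat(done | safe) = {0, 1, 3, 4, 5, 6, 7, 8}
E[(done | safe) U safe]: least fixpoint, start Z0 = Sat(safe) = {0, 1, 3, 4, 5, 6, 7, 8}, add states in Sat(done | safe) with some successor in Z. Already a fixed point.
Sat(E[(done | safe) U safe]) = {0, 1, 3, 4, 5, 6, 7, 8}

{0, 1, 3, 4, 5, 6, 7, 8}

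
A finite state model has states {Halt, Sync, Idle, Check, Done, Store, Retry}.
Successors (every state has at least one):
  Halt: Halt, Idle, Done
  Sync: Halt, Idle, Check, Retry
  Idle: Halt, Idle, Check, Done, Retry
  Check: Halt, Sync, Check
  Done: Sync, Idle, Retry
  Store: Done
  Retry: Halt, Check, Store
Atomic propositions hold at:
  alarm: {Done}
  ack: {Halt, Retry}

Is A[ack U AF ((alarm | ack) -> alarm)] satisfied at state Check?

Sat(alarm | ack) = {Halt, Done, Retry}
Sat((alarm | ack) -> alarm) = {Sync, Idle, Check, Done, Store}
AF ((alarm | ack) -> alarm): least fixpoint, start Z0 = {Sync, Idle, Check, Done, Store}, add states with every successor in Z. Already a fixed point.
Sat(AF ((alarm | ack) -> alarm)) = {Sync, Idle, Check, Done, Store}
A[ack U AF ((alarm | ack) -> alarm)]: least fixpoint, start Z0 = Sat(AF ((alarm | ack) -> alarm)) = {Sync, Idle, Check, Done, Store}, add states in Sat(ack) with every successor in Z. Already a fixed point.
Sat(A[ack U AF ((alarm | ack) -> alarm)]) = {Sync, Idle, Check, Done, Store}
Check ∈ Sat(A[ack U AF ((alarm | ack) -> alarm)]) = {Sync, Idle, Check, Done, Store}, so the formula holds at Check.

Yes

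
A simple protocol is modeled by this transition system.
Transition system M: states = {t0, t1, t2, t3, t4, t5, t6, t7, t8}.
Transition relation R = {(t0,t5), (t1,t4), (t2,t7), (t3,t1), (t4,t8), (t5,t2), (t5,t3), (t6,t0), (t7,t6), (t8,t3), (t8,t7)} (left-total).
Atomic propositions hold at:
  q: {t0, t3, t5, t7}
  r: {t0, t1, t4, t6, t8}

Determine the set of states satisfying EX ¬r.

{t0, t2, t5, t8}

Sat(¬r) = {t2, t3, t5, t7}
Sat(EX ¬r) = {s : some successor in {t2, t3, t5, t7}} = {t0, t2, t5, t8}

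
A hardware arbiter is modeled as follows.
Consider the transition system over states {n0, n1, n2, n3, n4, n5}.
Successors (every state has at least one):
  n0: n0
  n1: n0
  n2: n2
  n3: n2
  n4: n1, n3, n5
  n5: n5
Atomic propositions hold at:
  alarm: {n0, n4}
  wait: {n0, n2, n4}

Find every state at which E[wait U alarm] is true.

E[wait U alarm]: least fixpoint, start Z0 = Sat(alarm) = {n0, n4}, add states in Sat(wait) with some successor in Z. Already a fixed point.
Sat(E[wait U alarm]) = {n0, n4}

{n0, n4}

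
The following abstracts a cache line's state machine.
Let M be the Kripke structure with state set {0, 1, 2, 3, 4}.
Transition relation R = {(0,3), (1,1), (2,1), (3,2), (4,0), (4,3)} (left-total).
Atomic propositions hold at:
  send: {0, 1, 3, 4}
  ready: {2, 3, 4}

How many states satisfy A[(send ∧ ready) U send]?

Sat(send ∧ ready) = {3, 4}
A[(send ∧ ready) U send]: least fixpoint, start Z0 = Sat(send) = {0, 1, 3, 4}, add states in Sat(send ∧ ready) with every successor in Z. Already a fixed point.
Sat(A[(send ∧ ready) U send]) = {0, 1, 3, 4}
|Sat(A[(send ∧ ready) U send])| = |{0, 1, 3, 4}| = 4.

4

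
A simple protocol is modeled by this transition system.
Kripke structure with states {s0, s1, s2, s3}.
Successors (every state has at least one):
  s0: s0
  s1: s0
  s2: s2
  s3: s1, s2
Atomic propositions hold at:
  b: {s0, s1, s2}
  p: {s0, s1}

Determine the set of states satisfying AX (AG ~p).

Sat(~p) = {s2, s3}
AG ~p: greatest fixpoint, start Z0 = {s2, s3}, keep only states in Sat with every successor in Z. Z1 = {s2}; fixed.
Sat(AG ~p) = {s2}
Sat(AX (AG ~p)) = {s : every successor in {s2}} = {s2}

{s2}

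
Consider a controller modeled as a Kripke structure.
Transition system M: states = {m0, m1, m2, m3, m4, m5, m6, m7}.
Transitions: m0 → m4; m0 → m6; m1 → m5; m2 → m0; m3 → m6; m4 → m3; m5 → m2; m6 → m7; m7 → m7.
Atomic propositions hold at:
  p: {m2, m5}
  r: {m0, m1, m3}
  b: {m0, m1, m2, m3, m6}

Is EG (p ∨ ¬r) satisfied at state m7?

Yes

Sat(¬r) = {m2, m4, m5, m6, m7}
Sat(p ∨ ¬r) = {m2, m4, m5, m6, m7}
EG (p ∨ ¬r): greatest fixpoint, start Z0 = {m2, m4, m5, m6, m7}, keep only states in Sat with some successor in Z. Z1 = {m5, m6, m7}; Z2 = {m6, m7}; fixed.
Sat(EG (p ∨ ¬r)) = {m6, m7}
m7 ∈ Sat(EG (p ∨ ¬r)) = {m6, m7}, so the formula holds at m7.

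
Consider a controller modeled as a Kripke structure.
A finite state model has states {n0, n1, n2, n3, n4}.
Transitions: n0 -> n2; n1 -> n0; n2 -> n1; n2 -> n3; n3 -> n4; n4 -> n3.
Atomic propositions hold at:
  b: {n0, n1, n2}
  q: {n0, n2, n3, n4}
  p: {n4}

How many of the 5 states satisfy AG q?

2

AG q: greatest fixpoint, start Z0 = {n0, n2, n3, n4}, keep only states in Sat with every successor in Z. Z1 = {n0, n3, n4}; Z2 = {n3, n4}; fixed.
Sat(AG q) = {n3, n4}
|Sat(AG q)| = |{n3, n4}| = 2.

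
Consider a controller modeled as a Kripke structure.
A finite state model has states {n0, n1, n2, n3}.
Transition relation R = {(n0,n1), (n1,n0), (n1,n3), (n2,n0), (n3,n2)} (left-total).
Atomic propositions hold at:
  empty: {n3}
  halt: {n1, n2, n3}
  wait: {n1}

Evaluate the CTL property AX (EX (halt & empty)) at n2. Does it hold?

No

Sat(halt & empty) = {n3}
Sat(EX (halt & empty)) = {s : some successor in {n3}} = {n1}
Sat(AX (EX (halt & empty))) = {s : every successor in {n1}} = {n0}
n2 ∉ Sat(AX (EX (halt & empty))) = {n0}, so the formula does not hold at n2.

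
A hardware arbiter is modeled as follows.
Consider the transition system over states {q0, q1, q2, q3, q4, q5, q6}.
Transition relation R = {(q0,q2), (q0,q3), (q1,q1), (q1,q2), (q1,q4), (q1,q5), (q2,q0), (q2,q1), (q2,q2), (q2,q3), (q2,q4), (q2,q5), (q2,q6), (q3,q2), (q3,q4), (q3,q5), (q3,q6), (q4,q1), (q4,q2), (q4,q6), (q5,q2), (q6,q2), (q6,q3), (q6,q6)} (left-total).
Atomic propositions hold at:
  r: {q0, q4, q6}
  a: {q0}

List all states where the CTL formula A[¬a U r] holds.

{q0, q4, q6}

Sat(¬a) = {q1, q2, q3, q4, q5, q6}
A[¬a U r]: least fixpoint, start Z0 = Sat(r) = {q0, q4, q6}, add states in Sat(¬a) with every successor in Z. Already a fixed point.
Sat(A[¬a U r]) = {q0, q4, q6}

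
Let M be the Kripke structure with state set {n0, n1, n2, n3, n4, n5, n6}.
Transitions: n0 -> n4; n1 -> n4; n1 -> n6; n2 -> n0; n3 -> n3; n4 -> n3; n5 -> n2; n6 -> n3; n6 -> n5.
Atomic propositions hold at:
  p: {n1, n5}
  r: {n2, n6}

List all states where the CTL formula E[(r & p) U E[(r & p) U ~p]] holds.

Sat(r & p) = ∅
Sat(~p) = {n0, n2, n3, n4, n6}
E[(r & p) U ~p]: least fixpoint, start Z0 = Sat(~p) = {n0, n2, n3, n4, n6}, add states in Sat(r & p) with some successor in Z. Already a fixed point.
Sat(E[(r & p) U ~p]) = {n0, n2, n3, n4, n6}
E[(r & p) U E[(r & p) U ~p]]: least fixpoint, start Z0 = Sat(E[(r & p) U ~p]) = {n0, n2, n3, n4, n6}, add states in Sat(r & p) with some successor in Z. Already a fixed point.
Sat(E[(r & p) U E[(r & p) U ~p]]) = {n0, n2, n3, n4, n6}

{n0, n2, n3, n4, n6}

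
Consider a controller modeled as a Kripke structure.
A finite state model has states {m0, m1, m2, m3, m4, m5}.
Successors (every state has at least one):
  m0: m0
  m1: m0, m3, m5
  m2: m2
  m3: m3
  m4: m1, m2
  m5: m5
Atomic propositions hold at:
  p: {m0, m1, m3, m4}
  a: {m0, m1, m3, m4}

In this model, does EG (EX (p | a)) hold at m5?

Sat(p | a) = {m0, m1, m3, m4}
Sat(EX (p | a)) = {s : some successor in {m0, m1, m3, m4}} = {m0, m1, m3, m4}
EG (EX (p | a)): greatest fixpoint, start Z0 = {m0, m1, m3, m4}, keep only states in Sat with some successor in Z. Already a fixed point.
Sat(EG (EX (p | a))) = {m0, m1, m3, m4}
m5 ∉ Sat(EG (EX (p | a))) = {m0, m1, m3, m4}, so the formula does not hold at m5.

No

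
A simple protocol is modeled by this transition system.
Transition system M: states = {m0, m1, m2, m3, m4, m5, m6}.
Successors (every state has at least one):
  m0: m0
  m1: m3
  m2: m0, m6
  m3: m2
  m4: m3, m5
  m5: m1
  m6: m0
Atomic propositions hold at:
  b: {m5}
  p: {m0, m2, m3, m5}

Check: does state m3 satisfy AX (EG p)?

EG p: greatest fixpoint, start Z0 = {m0, m2, m3, m5}, keep only states in Sat with some successor in Z. Z1 = {m0, m2, m3}; fixed.
Sat(EG p) = {m0, m2, m3}
Sat(AX (EG p)) = {s : every successor in {m0, m2, m3}} = {m0, m1, m3, m6}
m3 ∈ Sat(AX (EG p)) = {m0, m1, m3, m6}, so the formula holds at m3.

Yes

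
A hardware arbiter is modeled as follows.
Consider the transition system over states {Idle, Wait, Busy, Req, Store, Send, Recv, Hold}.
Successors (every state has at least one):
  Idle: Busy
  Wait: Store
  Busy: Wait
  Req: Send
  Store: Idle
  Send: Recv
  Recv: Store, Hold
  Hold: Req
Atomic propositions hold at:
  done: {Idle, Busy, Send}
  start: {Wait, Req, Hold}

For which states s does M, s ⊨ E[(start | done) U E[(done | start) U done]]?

Sat(start | done) = {Idle, Wait, Busy, Req, Send, Hold}
Sat(done | start) = {Idle, Wait, Busy, Req, Send, Hold}
E[(done | start) U done]: least fixpoint, start Z0 = Sat(done) = {Idle, Busy, Send}, add states in Sat(done | start) with some successor in Z. Z1 = {Idle, Busy, Req, Send}; Z2 = {Idle, Busy, Req, Send, Hold}; fixed.
Sat(E[(done | start) U done]) = {Idle, Busy, Req, Send, Hold}
E[(start | done) U E[(done | start) U done]]: least fixpoint, start Z0 = Sat(E[(done | start) U done]) = {Idle, Busy, Req, Send, Hold}, add states in Sat(start | done) with some successor in Z. Already a fixed point.
Sat(E[(start | done) U E[(done | start) U done]]) = {Idle, Busy, Req, Send, Hold}

{Idle, Busy, Req, Send, Hold}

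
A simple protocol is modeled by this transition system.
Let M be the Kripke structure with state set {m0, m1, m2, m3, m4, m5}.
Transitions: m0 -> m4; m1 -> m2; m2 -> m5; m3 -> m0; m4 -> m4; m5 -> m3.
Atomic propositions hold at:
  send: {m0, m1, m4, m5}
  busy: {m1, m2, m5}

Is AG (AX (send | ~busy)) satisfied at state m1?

Sat(~busy) = {m0, m3, m4}
Sat(send | ~busy) = {m0, m1, m3, m4, m5}
Sat(AX (send | ~busy)) = {s : every successor in {m0, m1, m3, m4, m5}} = {m0, m2, m3, m4, m5}
AG (AX (send | ~busy)): greatest fixpoint, start Z0 = {m0, m2, m3, m4, m5}, keep only states in Sat with every successor in Z. Already a fixed point.
Sat(AG (AX (send | ~busy))) = {m0, m2, m3, m4, m5}
m1 ∉ Sat(AG (AX (send | ~busy))) = {m0, m2, m3, m4, m5}, so the formula does not hold at m1.

No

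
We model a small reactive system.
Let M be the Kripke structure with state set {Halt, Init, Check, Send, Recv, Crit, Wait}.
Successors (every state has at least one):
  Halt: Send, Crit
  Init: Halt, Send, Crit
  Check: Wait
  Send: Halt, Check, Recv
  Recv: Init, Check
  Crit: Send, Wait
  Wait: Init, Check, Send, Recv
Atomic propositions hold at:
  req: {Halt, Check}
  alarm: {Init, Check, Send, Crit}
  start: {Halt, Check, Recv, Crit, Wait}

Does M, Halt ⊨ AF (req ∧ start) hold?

Yes

Sat(req ∧ start) = {Halt, Check}
AF (req ∧ start): least fixpoint, start Z0 = {Halt, Check}, add states with every successor in Z. Already a fixed point.
Sat(AF (req ∧ start)) = {Halt, Check}
Halt ∈ Sat(AF (req ∧ start)) = {Halt, Check}, so the formula holds at Halt.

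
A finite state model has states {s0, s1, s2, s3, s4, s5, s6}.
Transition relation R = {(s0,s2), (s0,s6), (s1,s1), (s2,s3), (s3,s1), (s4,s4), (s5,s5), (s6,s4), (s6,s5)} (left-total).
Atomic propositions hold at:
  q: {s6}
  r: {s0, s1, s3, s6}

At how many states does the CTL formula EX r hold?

Sat(EX r) = {s : some successor in {s0, s1, s3, s6}} = {s0, s1, s2, s3}
|Sat(EX r)| = |{s0, s1, s2, s3}| = 4.

4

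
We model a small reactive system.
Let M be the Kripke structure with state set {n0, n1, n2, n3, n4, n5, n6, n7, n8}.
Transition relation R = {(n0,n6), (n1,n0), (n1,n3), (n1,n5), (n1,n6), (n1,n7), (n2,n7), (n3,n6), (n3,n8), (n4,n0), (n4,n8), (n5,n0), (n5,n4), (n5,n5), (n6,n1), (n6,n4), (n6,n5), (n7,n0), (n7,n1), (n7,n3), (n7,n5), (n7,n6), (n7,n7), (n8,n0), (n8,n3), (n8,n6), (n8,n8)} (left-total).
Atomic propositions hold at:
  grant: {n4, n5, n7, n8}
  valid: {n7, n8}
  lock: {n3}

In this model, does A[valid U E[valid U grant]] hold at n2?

E[valid U grant]: least fixpoint, start Z0 = Sat(grant) = {n4, n5, n7, n8}, add states in Sat(valid) with some successor in Z. Already a fixed point.
Sat(E[valid U grant]) = {n4, n5, n7, n8}
A[valid U E[valid U grant]]: least fixpoint, start Z0 = Sat(E[valid U grant]) = {n4, n5, n7, n8}, add states in Sat(valid) with every successor in Z. Already a fixed point.
Sat(A[valid U E[valid U grant]]) = {n4, n5, n7, n8}
n2 ∉ Sat(A[valid U E[valid U grant]]) = {n4, n5, n7, n8}, so the formula does not hold at n2.

No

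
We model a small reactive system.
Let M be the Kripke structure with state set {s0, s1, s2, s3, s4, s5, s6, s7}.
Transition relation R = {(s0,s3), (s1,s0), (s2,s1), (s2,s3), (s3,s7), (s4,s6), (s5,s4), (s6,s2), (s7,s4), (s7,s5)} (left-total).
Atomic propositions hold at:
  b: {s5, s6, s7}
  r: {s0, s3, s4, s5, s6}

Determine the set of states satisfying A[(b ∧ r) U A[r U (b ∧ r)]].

{s4, s5, s6}

Sat(b ∧ r) = {s5, s6}
A[r U (b ∧ r)]: least fixpoint, start Z0 = Sat((b ∧ r)) = {s5, s6}, add states in Sat(r) with every successor in Z. Z1 = {s4, s5, s6}; fixed.
Sat(A[r U (b ∧ r)]) = {s4, s5, s6}
A[(b ∧ r) U A[r U (b ∧ r)]]: least fixpoint, start Z0 = Sat(A[r U (b ∧ r)]) = {s4, s5, s6}, add states in Sat(b ∧ r) with every successor in Z. Already a fixed point.
Sat(A[(b ∧ r) U A[r U (b ∧ r)]]) = {s4, s5, s6}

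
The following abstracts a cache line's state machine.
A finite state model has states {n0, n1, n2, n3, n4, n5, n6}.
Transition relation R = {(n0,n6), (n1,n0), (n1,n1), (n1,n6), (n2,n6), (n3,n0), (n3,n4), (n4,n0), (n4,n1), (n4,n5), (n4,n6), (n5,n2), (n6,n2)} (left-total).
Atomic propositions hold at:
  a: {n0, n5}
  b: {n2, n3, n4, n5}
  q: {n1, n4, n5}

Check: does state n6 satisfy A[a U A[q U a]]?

A[q U a]: least fixpoint, start Z0 = Sat(a) = {n0, n5}, add states in Sat(q) with every successor in Z. Already a fixed point.
Sat(A[q U a]) = {n0, n5}
A[a U A[q U a]]: least fixpoint, start Z0 = Sat(A[q U a]) = {n0, n5}, add states in Sat(a) with every successor in Z. Already a fixed point.
Sat(A[a U A[q U a]]) = {n0, n5}
n6 ∉ Sat(A[a U A[q U a]]) = {n0, n5}, so the formula does not hold at n6.

No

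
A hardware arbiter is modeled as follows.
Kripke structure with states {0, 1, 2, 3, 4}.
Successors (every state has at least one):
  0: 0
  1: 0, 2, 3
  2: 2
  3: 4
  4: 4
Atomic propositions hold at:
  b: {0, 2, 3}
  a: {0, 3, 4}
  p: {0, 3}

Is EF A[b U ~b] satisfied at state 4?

Sat(~b) = {1, 4}
A[b U ~b]: least fixpoint, start Z0 = Sat(~b) = {1, 4}, add states in Sat(b) with every successor in Z. Z1 = {1, 3, 4}; fixed.
Sat(A[b U ~b]) = {1, 3, 4}
EF A[b U ~b]: least fixpoint, start Z0 = {1, 3, 4}, add states with some successor in Z. Already a fixed point.
Sat(EF A[b U ~b]) = {1, 3, 4}
4 ∈ Sat(EF A[b U ~b]) = {1, 3, 4}, so the formula holds at 4.

Yes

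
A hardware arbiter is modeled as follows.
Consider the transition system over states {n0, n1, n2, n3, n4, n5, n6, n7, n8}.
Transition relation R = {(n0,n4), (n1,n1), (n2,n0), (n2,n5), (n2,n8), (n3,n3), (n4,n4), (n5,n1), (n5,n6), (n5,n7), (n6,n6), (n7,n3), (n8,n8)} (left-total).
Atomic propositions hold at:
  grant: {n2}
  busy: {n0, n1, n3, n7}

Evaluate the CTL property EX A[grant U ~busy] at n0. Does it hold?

Sat(~busy) = {n2, n4, n5, n6, n8}
A[grant U ~busy]: least fixpoint, start Z0 = Sat(~busy) = {n2, n4, n5, n6, n8}, add states in Sat(grant) with every successor in Z. Already a fixed point.
Sat(A[grant U ~busy]) = {n2, n4, n5, n6, n8}
Sat(EX A[grant U ~busy]) = {s : some successor in {n2, n4, n5, n6, n8}} = {n0, n2, n4, n5, n6, n8}
n0 ∈ Sat(EX A[grant U ~busy]) = {n0, n2, n4, n5, n6, n8}, so the formula holds at n0.

Yes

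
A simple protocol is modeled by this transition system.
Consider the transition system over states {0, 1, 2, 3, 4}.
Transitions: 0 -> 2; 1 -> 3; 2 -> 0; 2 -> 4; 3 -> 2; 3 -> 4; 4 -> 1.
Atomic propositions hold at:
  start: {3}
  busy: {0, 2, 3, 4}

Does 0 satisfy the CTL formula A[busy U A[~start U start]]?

No

Sat(~start) = {0, 1, 2, 4}
A[~start U start]: least fixpoint, start Z0 = Sat(start) = {3}, add states in Sat(~start) with every successor in Z. Z1 = {1, 3}; Z2 = {1, 3, 4}; fixed.
Sat(A[~start U start]) = {1, 3, 4}
A[busy U A[~start U start]]: least fixpoint, start Z0 = Sat(A[~start U start]) = {1, 3, 4}, add states in Sat(busy) with every successor in Z. Already a fixed point.
Sat(A[busy U A[~start U start]]) = {1, 3, 4}
0 ∉ Sat(A[busy U A[~start U start]]) = {1, 3, 4}, so the formula does not hold at 0.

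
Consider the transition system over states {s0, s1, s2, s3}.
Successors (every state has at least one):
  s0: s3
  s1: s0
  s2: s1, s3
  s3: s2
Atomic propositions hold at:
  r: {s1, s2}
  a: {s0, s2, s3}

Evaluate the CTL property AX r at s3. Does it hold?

Sat(AX r) = {s : every successor in {s1, s2}} = {s3}
s3 ∈ Sat(AX r) = {s3}, so the formula holds at s3.

Yes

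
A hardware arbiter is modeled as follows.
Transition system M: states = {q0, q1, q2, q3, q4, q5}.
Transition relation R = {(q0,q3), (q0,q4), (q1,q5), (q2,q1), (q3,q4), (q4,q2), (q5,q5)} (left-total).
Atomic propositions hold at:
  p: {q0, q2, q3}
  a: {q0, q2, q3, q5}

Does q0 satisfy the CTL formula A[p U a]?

Yes

A[p U a]: least fixpoint, start Z0 = Sat(a) = {q0, q2, q3, q5}, add states in Sat(p) with every successor in Z. Already a fixed point.
Sat(A[p U a]) = {q0, q2, q3, q5}
q0 ∈ Sat(A[p U a]) = {q0, q2, q3, q5}, so the formula holds at q0.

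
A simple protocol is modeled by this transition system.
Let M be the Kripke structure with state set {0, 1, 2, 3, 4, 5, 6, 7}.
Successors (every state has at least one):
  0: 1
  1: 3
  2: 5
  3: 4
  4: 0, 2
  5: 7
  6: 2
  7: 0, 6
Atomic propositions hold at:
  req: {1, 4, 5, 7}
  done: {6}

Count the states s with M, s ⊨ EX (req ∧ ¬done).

Sat(¬done) = {0, 1, 2, 3, 4, 5, 7}
Sat(req ∧ ¬done) = {1, 4, 5, 7}
Sat(EX (req ∧ ¬done)) = {s : some successor in {1, 4, 5, 7}} = {0, 2, 3, 5}
|Sat(EX (req ∧ ¬done))| = |{0, 2, 3, 5}| = 4.

4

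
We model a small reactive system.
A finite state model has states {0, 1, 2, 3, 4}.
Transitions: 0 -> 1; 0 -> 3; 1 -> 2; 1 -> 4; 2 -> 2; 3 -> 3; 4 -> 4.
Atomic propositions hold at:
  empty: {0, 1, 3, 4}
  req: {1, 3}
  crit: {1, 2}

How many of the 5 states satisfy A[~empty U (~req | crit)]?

4

Sat(~empty) = {2}
Sat(~req) = {0, 2, 4}
Sat(~req | crit) = {0, 1, 2, 4}
A[~empty U (~req | crit)]: least fixpoint, start Z0 = Sat((~req | crit)) = {0, 1, 2, 4}, add states in Sat(~empty) with every successor in Z. Already a fixed point.
Sat(A[~empty U (~req | crit)]) = {0, 1, 2, 4}
|Sat(A[~empty U (~req | crit)])| = |{0, 1, 2, 4}| = 4.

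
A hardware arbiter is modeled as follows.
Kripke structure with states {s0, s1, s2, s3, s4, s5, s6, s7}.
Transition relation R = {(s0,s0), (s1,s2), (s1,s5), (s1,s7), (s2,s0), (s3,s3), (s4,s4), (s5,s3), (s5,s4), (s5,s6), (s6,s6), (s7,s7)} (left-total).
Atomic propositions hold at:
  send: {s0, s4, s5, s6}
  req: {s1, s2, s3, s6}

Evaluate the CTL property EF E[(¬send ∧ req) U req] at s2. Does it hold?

Yes

Sat(¬send) = {s1, s2, s3, s7}
Sat(¬send ∧ req) = {s1, s2, s3}
E[(¬send ∧ req) U req]: least fixpoint, start Z0 = Sat(req) = {s1, s2, s3, s6}, add states in Sat(¬send ∧ req) with some successor in Z. Already a fixed point.
Sat(E[(¬send ∧ req) U req]) = {s1, s2, s3, s6}
EF E[(¬send ∧ req) U req]: least fixpoint, start Z0 = {s1, s2, s3, s6}, add states with some successor in Z. Z1 = {s1, s2, s3, s5, s6}; fixed.
Sat(EF E[(¬send ∧ req) U req]) = {s1, s2, s3, s5, s6}
s2 ∈ Sat(EF E[(¬send ∧ req) U req]) = {s1, s2, s3, s5, s6}, so the formula holds at s2.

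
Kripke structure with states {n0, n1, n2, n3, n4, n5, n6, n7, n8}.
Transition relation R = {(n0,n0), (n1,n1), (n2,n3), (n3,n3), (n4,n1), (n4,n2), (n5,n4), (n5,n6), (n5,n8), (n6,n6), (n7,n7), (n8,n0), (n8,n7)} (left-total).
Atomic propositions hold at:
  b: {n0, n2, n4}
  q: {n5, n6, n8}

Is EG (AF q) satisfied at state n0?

No

AF q: least fixpoint, start Z0 = {n5, n6, n8}, add states with every successor in Z. Already a fixed point.
Sat(AF q) = {n5, n6, n8}
EG (AF q): greatest fixpoint, start Z0 = {n5, n6, n8}, keep only states in Sat with some successor in Z. Z1 = {n5, n6}; fixed.
Sat(EG (AF q)) = {n5, n6}
n0 ∉ Sat(EG (AF q)) = {n5, n6}, so the formula does not hold at n0.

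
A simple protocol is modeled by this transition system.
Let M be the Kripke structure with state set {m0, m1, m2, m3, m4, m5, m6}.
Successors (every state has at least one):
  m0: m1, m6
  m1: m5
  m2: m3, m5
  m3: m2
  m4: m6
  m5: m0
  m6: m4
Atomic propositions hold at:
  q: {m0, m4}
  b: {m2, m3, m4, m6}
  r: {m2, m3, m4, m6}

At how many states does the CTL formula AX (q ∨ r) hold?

4

Sat(q ∨ r) = {m0, m2, m3, m4, m6}
Sat(AX (q ∨ r)) = {s : every successor in {m0, m2, m3, m4, m6}} = {m3, m4, m5, m6}
|Sat(AX (q ∨ r))| = |{m3, m4, m5, m6}| = 4.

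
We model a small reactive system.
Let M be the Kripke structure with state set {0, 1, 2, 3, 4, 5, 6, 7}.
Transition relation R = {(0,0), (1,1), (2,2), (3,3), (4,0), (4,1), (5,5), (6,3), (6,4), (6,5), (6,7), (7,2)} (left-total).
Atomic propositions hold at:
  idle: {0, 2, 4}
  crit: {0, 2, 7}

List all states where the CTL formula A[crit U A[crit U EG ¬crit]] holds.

{1, 3, 4, 5, 6}

Sat(¬crit) = {1, 3, 4, 5, 6}
EG ¬crit: greatest fixpoint, start Z0 = {1, 3, 4, 5, 6}, keep only states in Sat with some successor in Z. Already a fixed point.
Sat(EG ¬crit) = {1, 3, 4, 5, 6}
A[crit U EG ¬crit]: least fixpoint, start Z0 = Sat(EG ¬crit) = {1, 3, 4, 5, 6}, add states in Sat(crit) with every successor in Z. Already a fixed point.
Sat(A[crit U EG ¬crit]) = {1, 3, 4, 5, 6}
A[crit U A[crit U EG ¬crit]]: least fixpoint, start Z0 = Sat(A[crit U EG ¬crit]) = {1, 3, 4, 5, 6}, add states in Sat(crit) with every successor in Z. Already a fixed point.
Sat(A[crit U A[crit U EG ¬crit]]) = {1, 3, 4, 5, 6}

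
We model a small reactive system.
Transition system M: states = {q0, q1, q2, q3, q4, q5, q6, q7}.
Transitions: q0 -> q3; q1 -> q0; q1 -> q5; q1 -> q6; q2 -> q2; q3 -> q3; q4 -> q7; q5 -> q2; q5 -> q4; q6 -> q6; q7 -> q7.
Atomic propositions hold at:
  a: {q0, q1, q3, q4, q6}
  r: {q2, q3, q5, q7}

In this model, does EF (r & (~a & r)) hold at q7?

Sat(~a) = {q2, q5, q7}
Sat(~a & r) = {q2, q5, q7}
Sat(r & (~a & r)) = {q2, q5, q7}
EF (r & (~a & r)): least fixpoint, start Z0 = {q2, q5, q7}, add states with some successor in Z. Z1 = {q1, q2, q4, q5, q7}; fixed.
Sat(EF (r & (~a & r))) = {q1, q2, q4, q5, q7}
q7 ∈ Sat(EF (r & (~a & r))) = {q1, q2, q4, q5, q7}, so the formula holds at q7.

Yes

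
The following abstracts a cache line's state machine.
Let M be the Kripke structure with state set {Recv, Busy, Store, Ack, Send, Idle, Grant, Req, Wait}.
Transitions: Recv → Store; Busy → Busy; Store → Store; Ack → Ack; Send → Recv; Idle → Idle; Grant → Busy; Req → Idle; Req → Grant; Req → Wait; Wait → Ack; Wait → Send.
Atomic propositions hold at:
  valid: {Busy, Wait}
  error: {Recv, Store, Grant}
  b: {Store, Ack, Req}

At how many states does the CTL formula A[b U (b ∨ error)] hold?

Sat(b ∨ error) = {Recv, Store, Ack, Grant, Req}
A[b U (b ∨ error)]: least fixpoint, start Z0 = Sat((b ∨ error)) = {Recv, Store, Ack, Grant, Req}, add states in Sat(b) with every successor in Z. Already a fixed point.
Sat(A[b U (b ∨ error)]) = {Recv, Store, Ack, Grant, Req}
|Sat(A[b U (b ∨ error)])| = |{Recv, Store, Ack, Grant, Req}| = 5.

5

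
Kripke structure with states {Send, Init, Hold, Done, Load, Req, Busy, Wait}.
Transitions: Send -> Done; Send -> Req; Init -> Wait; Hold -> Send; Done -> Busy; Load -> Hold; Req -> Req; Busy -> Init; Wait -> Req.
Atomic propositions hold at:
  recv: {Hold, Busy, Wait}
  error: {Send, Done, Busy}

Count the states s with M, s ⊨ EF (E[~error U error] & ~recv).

4

Sat(~error) = {Init, Hold, Load, Req, Wait}
E[~error U error]: least fixpoint, start Z0 = Sat(error) = {Send, Done, Busy}, add states in Sat(~error) with some successor in Z. Z1 = {Send, Hold, Done, Busy}; Z2 = {Send, Hold, Done, Load, Busy}; fixed.
Sat(E[~error U error]) = {Send, Hold, Done, Load, Busy}
Sat(~recv) = {Send, Init, Done, Load, Req}
Sat(E[~error U error] & ~recv) = {Send, Done, Load}
EF (E[~error U error] & ~recv): least fixpoint, start Z0 = {Send, Done, Load}, add states with some successor in Z. Z1 = {Send, Hold, Done, Load}; fixed.
Sat(EF (E[~error U error] & ~recv)) = {Send, Hold, Done, Load}
|Sat(EF (E[~error U error] & ~recv))| = |{Send, Hold, Done, Load}| = 4.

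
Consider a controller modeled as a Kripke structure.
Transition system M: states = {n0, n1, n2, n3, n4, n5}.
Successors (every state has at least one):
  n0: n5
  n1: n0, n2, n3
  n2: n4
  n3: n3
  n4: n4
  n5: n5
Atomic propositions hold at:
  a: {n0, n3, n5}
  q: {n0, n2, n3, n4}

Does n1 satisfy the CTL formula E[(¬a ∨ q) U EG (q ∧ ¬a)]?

Sat(¬a) = {n1, n2, n4}
Sat(¬a ∨ q) = {n0, n1, n2, n3, n4}
Sat(q ∧ ¬a) = {n2, n4}
EG (q ∧ ¬a): greatest fixpoint, start Z0 = {n2, n4}, keep only states in Sat with some successor in Z. Already a fixed point.
Sat(EG (q ∧ ¬a)) = {n2, n4}
E[(¬a ∨ q) U EG (q ∧ ¬a)]: least fixpoint, start Z0 = Sat(EG (q ∧ ¬a)) = {n2, n4}, add states in Sat(¬a ∨ q) with some successor in Z. Z1 = {n1, n2, n4}; fixed.
Sat(E[(¬a ∨ q) U EG (q ∧ ¬a)]) = {n1, n2, n4}
n1 ∈ Sat(E[(¬a ∨ q) U EG (q ∧ ¬a)]) = {n1, n2, n4}, so the formula holds at n1.

Yes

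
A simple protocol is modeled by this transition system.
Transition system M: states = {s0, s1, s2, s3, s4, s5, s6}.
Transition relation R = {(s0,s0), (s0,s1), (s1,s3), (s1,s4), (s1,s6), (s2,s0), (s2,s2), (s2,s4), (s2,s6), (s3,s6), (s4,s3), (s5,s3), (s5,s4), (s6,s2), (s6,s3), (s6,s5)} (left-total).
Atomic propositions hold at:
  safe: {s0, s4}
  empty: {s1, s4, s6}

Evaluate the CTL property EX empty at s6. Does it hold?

Sat(EX empty) = {s : some successor in {s1, s4, s6}} = {s0, s1, s2, s3, s5}
s6 ∉ Sat(EX empty) = {s0, s1, s2, s3, s5}, so the formula does not hold at s6.

No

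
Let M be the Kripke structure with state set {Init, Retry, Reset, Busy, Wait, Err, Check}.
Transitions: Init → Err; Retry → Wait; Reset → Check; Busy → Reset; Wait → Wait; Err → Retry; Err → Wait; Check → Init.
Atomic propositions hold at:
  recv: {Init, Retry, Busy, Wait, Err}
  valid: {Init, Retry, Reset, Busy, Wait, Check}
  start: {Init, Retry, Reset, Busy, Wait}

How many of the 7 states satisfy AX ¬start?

2

Sat(¬start) = {Err, Check}
Sat(AX ¬start) = {s : every successor in {Err, Check}} = {Init, Reset}
|Sat(AX ¬start)| = |{Init, Reset}| = 2.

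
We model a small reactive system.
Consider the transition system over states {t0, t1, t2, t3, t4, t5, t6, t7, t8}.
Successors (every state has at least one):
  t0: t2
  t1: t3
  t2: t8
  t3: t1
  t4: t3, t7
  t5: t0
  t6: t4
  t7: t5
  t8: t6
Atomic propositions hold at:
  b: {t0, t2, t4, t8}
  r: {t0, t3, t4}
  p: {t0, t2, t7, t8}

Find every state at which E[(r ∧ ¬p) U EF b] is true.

Sat(¬p) = {t1, t3, t4, t5, t6}
Sat(r ∧ ¬p) = {t3, t4}
EF b: least fixpoint, start Z0 = {t0, t2, t4, t8}, add states with some successor in Z. Z1 = {t0, t2, t4, t5, t6, t8}; Z2 = {t0, t2, t4, t5, t6, t7, t8}; fixed.
Sat(EF b) = {t0, t2, t4, t5, t6, t7, t8}
E[(r ∧ ¬p) U EF b]: least fixpoint, start Z0 = Sat(EF b) = {t0, t2, t4, t5, t6, t7, t8}, add states in Sat(r ∧ ¬p) with some successor in Z. Already a fixed point.
Sat(E[(r ∧ ¬p) U EF b]) = {t0, t2, t4, t5, t6, t7, t8}

{t0, t2, t4, t5, t6, t7, t8}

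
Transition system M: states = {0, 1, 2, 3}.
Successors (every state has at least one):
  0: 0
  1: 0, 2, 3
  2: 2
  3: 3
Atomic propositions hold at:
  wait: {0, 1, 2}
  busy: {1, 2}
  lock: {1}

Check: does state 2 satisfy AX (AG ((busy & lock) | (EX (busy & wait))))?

Yes

Sat(busy & lock) = {1}
Sat(busy & wait) = {1, 2}
Sat(EX (busy & wait)) = {s : some successor in {1, 2}} = {1, 2}
Sat((busy & lock) | (EX (busy & wait))) = {1, 2}
AG ((busy & lock) | (EX (busy & wait))): greatest fixpoint, start Z0 = {1, 2}, keep only states in Sat with every successor in Z. Z1 = {2}; fixed.
Sat(AG ((busy & lock) | (EX (busy & wait)))) = {2}
Sat(AX (AG ((busy & lock) | (EX (busy & wait))))) = {s : every successor in {2}} = {2}
2 ∈ Sat(AX (AG ((busy & lock) | (EX (busy & wait))))) = {2}, so the formula holds at 2.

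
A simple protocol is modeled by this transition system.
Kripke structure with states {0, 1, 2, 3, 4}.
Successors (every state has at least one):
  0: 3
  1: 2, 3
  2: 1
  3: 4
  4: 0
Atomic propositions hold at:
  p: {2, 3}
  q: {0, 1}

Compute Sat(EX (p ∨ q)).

{0, 1, 2, 4}

Sat(p ∨ q) = {0, 1, 2, 3}
Sat(EX (p ∨ q)) = {s : some successor in {0, 1, 2, 3}} = {0, 1, 2, 4}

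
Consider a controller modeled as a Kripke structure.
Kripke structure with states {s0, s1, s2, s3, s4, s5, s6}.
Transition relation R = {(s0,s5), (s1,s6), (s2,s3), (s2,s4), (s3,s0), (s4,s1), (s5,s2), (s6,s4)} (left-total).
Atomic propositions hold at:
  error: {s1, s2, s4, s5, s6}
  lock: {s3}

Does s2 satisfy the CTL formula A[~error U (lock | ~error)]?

Sat(~error) = {s0, s3}
Sat(lock | ~error) = {s0, s3}
A[~error U (lock | ~error)]: least fixpoint, start Z0 = Sat((lock | ~error)) = {s0, s3}, add states in Sat(~error) with every successor in Z. Already a fixed point.
Sat(A[~error U (lock | ~error)]) = {s0, s3}
s2 ∉ Sat(A[~error U (lock | ~error)]) = {s0, s3}, so the formula does not hold at s2.

No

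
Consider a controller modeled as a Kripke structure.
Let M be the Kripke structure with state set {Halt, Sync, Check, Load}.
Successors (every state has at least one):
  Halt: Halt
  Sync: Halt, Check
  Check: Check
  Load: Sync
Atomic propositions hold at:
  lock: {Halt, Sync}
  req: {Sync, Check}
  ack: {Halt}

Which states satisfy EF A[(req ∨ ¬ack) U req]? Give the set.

Sat(¬ack) = {Sync, Check, Load}
Sat(req ∨ ¬ack) = {Sync, Check, Load}
A[(req ∨ ¬ack) U req]: least fixpoint, start Z0 = Sat(req) = {Sync, Check}, add states in Sat(req ∨ ¬ack) with every successor in Z. Z1 = {Sync, Check, Load}; fixed.
Sat(A[(req ∨ ¬ack) U req]) = {Sync, Check, Load}
EF A[(req ∨ ¬ack) U req]: least fixpoint, start Z0 = {Sync, Check, Load}, add states with some successor in Z. Already a fixed point.
Sat(EF A[(req ∨ ¬ack) U req]) = {Sync, Check, Load}

{Sync, Check, Load}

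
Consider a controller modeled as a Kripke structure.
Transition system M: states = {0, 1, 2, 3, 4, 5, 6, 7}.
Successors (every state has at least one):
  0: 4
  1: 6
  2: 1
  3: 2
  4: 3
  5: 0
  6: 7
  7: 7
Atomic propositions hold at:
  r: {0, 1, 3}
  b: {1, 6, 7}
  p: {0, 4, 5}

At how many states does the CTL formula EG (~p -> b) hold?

3

Sat(~p) = {1, 2, 3, 6, 7}
Sat(~p -> b) = {0, 1, 4, 5, 6, 7}
EG (~p -> b): greatest fixpoint, start Z0 = {0, 1, 4, 5, 6, 7}, keep only states in Sat with some successor in Z. Z1 = {0, 1, 5, 6, 7}; Z2 = {1, 5, 6, 7}; Z3 = {1, 6, 7}; fixed.
Sat(EG (~p -> b)) = {1, 6, 7}
|Sat(EG (~p -> b))| = |{1, 6, 7}| = 3.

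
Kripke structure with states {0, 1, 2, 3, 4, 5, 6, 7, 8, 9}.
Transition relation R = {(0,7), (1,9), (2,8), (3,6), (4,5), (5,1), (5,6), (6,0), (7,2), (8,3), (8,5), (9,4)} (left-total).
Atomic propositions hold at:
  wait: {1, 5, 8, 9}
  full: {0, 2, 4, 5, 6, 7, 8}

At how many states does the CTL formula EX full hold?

9

Sat(EX full) = {s : some successor in {0, 2, 4, 5, 6, 7, 8}} = {0, 2, 3, 4, 5, 6, 7, 8, 9}
|Sat(EX full)| = |{0, 2, 3, 4, 5, 6, 7, 8, 9}| = 9.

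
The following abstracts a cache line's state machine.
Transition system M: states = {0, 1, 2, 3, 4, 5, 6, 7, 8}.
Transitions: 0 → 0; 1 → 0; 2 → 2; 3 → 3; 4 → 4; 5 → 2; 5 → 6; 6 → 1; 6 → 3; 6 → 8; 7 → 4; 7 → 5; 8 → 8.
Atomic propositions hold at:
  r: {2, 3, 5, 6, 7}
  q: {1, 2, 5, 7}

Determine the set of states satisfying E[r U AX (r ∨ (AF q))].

AF q: least fixpoint, start Z0 = {1, 2, 5, 7}, add states with every successor in Z. Already a fixed point.
Sat(AF q) = {1, 2, 5, 7}
Sat(r ∨ (AF q)) = {1, 2, 3, 5, 6, 7}
Sat(AX (r ∨ (AF q))) = {s : every successor in {1, 2, 3, 5, 6, 7}} = {2, 3, 5}
E[r U AX (r ∨ (AF q))]: least fixpoint, start Z0 = Sat(AX (r ∨ (AF q))) = {2, 3, 5}, add states in Sat(r) with some successor in Z. Z1 = {2, 3, 5, 6, 7}; fixed.
Sat(E[r U AX (r ∨ (AF q))]) = {2, 3, 5, 6, 7}

{2, 3, 5, 6, 7}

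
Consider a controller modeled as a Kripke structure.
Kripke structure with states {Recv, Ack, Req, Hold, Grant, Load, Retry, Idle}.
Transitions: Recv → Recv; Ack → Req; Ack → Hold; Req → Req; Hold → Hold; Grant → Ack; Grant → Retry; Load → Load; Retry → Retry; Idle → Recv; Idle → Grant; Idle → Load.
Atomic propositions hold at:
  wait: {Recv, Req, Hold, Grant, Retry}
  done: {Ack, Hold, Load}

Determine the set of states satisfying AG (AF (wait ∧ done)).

{Hold}

Sat(wait ∧ done) = {Hold}
AF (wait ∧ done): least fixpoint, start Z0 = {Hold}, add states with every successor in Z. Already a fixed point.
Sat(AF (wait ∧ done)) = {Hold}
AG (AF (wait ∧ done)): greatest fixpoint, start Z0 = {Hold}, keep only states in Sat with every successor in Z. Already a fixed point.
Sat(AG (AF (wait ∧ done))) = {Hold}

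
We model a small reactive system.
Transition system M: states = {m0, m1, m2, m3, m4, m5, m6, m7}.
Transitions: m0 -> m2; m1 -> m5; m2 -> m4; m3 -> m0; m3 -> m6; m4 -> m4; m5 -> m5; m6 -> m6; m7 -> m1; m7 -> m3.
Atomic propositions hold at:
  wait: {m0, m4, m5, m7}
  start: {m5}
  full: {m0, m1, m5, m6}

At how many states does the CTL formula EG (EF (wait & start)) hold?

3

Sat(wait & start) = {m5}
EF (wait & start): least fixpoint, start Z0 = {m5}, add states with some successor in Z. Z1 = {m1, m5}; Z2 = {m1, m5, m7}; fixed.
Sat(EF (wait & start)) = {m1, m5, m7}
EG (EF (wait & start)): greatest fixpoint, start Z0 = {m1, m5, m7}, keep only states in Sat with some successor in Z. Already a fixed point.
Sat(EG (EF (wait & start))) = {m1, m5, m7}
|Sat(EG (EF (wait & start)))| = |{m1, m5, m7}| = 3.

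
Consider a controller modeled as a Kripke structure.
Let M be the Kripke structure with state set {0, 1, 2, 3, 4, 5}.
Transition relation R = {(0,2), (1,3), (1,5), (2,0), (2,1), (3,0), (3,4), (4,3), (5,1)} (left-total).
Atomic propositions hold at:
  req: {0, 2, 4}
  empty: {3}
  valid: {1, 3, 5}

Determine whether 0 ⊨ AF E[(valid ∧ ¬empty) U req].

Yes

Sat(¬empty) = {0, 1, 2, 4, 5}
Sat(valid ∧ ¬empty) = {1, 5}
E[(valid ∧ ¬empty) U req]: least fixpoint, start Z0 = Sat(req) = {0, 2, 4}, add states in Sat(valid ∧ ¬empty) with some successor in Z. Already a fixed point.
Sat(E[(valid ∧ ¬empty) U req]) = {0, 2, 4}
AF E[(valid ∧ ¬empty) U req]: least fixpoint, start Z0 = {0, 2, 4}, add states with every successor in Z. Z1 = {0, 2, 3, 4}; fixed.
Sat(AF E[(valid ∧ ¬empty) U req]) = {0, 2, 3, 4}
0 ∈ Sat(AF E[(valid ∧ ¬empty) U req]) = {0, 2, 3, 4}, so the formula holds at 0.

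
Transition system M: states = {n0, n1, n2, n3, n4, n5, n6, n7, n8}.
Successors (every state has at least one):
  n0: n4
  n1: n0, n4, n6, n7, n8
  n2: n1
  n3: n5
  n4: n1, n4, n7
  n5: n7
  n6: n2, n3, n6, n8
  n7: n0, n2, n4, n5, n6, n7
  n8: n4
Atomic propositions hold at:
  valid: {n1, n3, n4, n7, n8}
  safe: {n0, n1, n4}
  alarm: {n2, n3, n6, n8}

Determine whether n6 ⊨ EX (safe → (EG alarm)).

Yes

EG alarm: greatest fixpoint, start Z0 = {n2, n3, n6, n8}, keep only states in Sat with some successor in Z. Z1 = {n6}; fixed.
Sat(EG alarm) = {n6}
Sat(safe → (EG alarm)) = {n2, n3, n5, n6, n7, n8}
Sat(EX (safe → (EG alarm))) = {s : some successor in {n2, n3, n5, n6, n7, n8}} = {n1, n3, n4, n5, n6, n7}
n6 ∈ Sat(EX (safe → (EG alarm))) = {n1, n3, n4, n5, n6, n7}, so the formula holds at n6.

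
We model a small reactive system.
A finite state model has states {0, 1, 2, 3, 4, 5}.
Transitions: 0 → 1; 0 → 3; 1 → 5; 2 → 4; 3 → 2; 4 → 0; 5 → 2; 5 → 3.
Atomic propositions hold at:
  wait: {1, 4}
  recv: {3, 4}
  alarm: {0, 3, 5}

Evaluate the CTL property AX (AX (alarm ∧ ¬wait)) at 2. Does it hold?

Sat(¬wait) = {0, 2, 3, 5}
Sat(alarm ∧ ¬wait) = {0, 3, 5}
Sat(AX (alarm ∧ ¬wait)) = {s : every successor in {0, 3, 5}} = {1, 4}
Sat(AX (AX (alarm ∧ ¬wait))) = {s : every successor in {1, 4}} = {2}
2 ∈ Sat(AX (AX (alarm ∧ ¬wait))) = {2}, so the formula holds at 2.

Yes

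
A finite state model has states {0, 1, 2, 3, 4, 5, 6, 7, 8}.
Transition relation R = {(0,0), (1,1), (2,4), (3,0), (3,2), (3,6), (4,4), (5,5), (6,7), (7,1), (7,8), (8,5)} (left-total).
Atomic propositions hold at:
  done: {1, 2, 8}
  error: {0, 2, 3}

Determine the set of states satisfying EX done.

Sat(EX done) = {s : some successor in {1, 2, 8}} = {1, 3, 7}

{1, 3, 7}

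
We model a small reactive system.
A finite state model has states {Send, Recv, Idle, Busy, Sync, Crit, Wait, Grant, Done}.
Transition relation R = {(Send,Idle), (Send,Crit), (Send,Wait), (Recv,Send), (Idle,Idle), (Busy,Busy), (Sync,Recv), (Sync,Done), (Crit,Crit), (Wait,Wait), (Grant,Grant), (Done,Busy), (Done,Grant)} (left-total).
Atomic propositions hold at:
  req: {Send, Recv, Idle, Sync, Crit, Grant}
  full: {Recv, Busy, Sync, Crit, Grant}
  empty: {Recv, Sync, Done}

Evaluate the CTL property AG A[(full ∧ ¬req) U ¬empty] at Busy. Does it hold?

Yes

Sat(¬req) = {Busy, Wait, Done}
Sat(full ∧ ¬req) = {Busy}
Sat(¬empty) = {Send, Idle, Busy, Crit, Wait, Grant}
A[(full ∧ ¬req) U ¬empty]: least fixpoint, start Z0 = Sat(¬empty) = {Send, Idle, Busy, Crit, Wait, Grant}, add states in Sat(full ∧ ¬req) with every successor in Z. Already a fixed point.
Sat(A[(full ∧ ¬req) U ¬empty]) = {Send, Idle, Busy, Crit, Wait, Grant}
AG A[(full ∧ ¬req) U ¬empty]: greatest fixpoint, start Z0 = {Send, Idle, Busy, Crit, Wait, Grant}, keep only states in Sat with every successor in Z. Already a fixed point.
Sat(AG A[(full ∧ ¬req) U ¬empty]) = {Send, Idle, Busy, Crit, Wait, Grant}
Busy ∈ Sat(AG A[(full ∧ ¬req) U ¬empty]) = {Send, Idle, Busy, Crit, Wait, Grant}, so the formula holds at Busy.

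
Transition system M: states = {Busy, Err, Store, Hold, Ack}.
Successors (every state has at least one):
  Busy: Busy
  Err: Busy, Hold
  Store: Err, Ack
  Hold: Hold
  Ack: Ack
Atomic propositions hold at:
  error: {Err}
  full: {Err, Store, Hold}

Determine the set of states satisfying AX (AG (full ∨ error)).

Sat(full ∨ error) = {Err, Store, Hold}
AG (full ∨ error): greatest fixpoint, start Z0 = {Err, Store, Hold}, keep only states in Sat with every successor in Z. Z1 = {Hold}; fixed.
Sat(AG (full ∨ error)) = {Hold}
Sat(AX (AG (full ∨ error))) = {s : every successor in {Hold}} = {Hold}

{Hold}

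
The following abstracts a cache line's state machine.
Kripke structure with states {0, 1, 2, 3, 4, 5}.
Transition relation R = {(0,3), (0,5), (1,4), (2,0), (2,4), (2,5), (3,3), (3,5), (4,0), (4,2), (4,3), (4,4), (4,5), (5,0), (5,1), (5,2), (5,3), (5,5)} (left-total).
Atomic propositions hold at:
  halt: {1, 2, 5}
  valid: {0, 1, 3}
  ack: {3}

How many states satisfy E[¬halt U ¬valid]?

5

Sat(¬halt) = {0, 3, 4}
Sat(¬valid) = {2, 4, 5}
E[¬halt U ¬valid]: least fixpoint, start Z0 = Sat(¬valid) = {2, 4, 5}, add states in Sat(¬halt) with some successor in Z. Z1 = {0, 2, 3, 4, 5}; fixed.
Sat(E[¬halt U ¬valid]) = {0, 2, 3, 4, 5}
|Sat(E[¬halt U ¬valid])| = |{0, 2, 3, 4, 5}| = 5.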